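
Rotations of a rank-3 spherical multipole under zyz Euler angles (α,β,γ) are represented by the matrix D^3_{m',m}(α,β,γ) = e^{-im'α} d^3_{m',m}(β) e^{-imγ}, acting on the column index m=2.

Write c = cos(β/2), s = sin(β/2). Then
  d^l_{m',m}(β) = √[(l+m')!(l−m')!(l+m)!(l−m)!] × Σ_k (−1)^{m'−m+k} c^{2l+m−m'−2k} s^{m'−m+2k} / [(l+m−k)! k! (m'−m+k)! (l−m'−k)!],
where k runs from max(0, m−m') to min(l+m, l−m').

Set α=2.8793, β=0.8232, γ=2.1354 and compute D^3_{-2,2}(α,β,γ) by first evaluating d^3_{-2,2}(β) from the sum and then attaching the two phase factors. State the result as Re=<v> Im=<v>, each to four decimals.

Re=0.0086 Im=0.1031

Split into d^3_{-2,2}(β=0.8232) × two z-phases.
Half-angle: c=0.916482, s=0.400076. N=√(1·120·120·1)=120.000000
k∈{4,5} keeps every argument non-negative
  k=4: (−1)^0·120.0000/(24)·0.9165^2·0.4001^4 = +0.107594
  k=5: (−1)^1·120.0000/(120)·0.9165^0·0.4001^6 = -0.004101
d^3_{-2,2}(0.8232) = +0.107594 -0.004101 = +0.103493
Attach z-rotation phases: D = e^{-i(-2)(2.8793)}·(+0.103493)·e^{-i(2)(2.1354)} = +0.008580+0.103137i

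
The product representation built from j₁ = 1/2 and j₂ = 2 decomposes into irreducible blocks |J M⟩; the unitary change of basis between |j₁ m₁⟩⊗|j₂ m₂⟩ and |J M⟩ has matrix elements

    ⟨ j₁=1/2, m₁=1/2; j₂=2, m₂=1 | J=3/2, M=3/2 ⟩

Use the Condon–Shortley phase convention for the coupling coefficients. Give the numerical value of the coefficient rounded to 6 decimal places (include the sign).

j₁+j₂−J=1  J+j₁−j₂=0  J−j₁+j₂=3  j₁+j₂+J+1=5
(j₁±m₁, j₂±m₂, J±M) = (1,0,3,1,3,0)
P² = 36/5
sum k=0..0:
  [0] +1/6 = 1/6
S = 1/6
C² = P²·S² = 1/5 ; C = +0.447214

+√(1/5) ≈ +0.447214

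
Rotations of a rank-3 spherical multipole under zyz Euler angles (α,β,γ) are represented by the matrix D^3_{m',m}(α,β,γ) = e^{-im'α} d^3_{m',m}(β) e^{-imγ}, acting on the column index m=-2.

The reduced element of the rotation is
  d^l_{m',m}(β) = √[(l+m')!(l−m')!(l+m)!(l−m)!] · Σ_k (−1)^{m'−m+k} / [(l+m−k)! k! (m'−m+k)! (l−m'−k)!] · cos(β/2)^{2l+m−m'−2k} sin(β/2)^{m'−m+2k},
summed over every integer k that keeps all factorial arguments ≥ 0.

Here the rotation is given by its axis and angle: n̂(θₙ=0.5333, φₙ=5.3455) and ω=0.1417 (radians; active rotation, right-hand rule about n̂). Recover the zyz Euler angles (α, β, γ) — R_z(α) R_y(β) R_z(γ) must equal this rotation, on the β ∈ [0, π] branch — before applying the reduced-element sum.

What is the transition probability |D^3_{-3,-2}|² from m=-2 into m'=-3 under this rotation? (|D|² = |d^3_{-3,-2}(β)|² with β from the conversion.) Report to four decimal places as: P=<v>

Axis–angle → zyz. n̂ = (sinθₙcosφₙ, sinθₙsinφₙ, cosθₙ) = (+0.300785, -0.409850, +0.861134), ω = 0.1417.
R = I cosω + sinω [n̂]ₓ + (1−cosω) n̂n̂ᵀ gives
  R = [+0.990884, -0.122850, -0.055285; +0.120379, +0.991661, -0.046016; +0.060478, +0.038941, +0.997410]
β = atan2(√(R₁₃²+R₂₃²), R₃₃) = 0.071992; α = atan2(R₂₃, R₁₃) mod 2π = 3.835741; γ = atan2(R₃₂, −R₃₁) mod 2π = 2.569519
Split into d^3_{-3,-2}(β=0.0720) × two z-phases.
Half-angle: c=0.999352, s=0.035988. N=√(1·720·1·120)=293.938769
k: max(0,(-2)−(-3))=1 … min(3+(-2),3−(-3))=1
  k=1: (−1)^0·293.9388/(120)·0.9994^5·0.0360^1 = +0.087868
d^3_{-3,-2}(0.0720) = +0.087868
|D^3_{-3,-2}|² = |d^3_{-3,-2}(β)|² = (+0.087868)² = 0.007721 (the z-rotation phases have unit modulus)

P=0.0077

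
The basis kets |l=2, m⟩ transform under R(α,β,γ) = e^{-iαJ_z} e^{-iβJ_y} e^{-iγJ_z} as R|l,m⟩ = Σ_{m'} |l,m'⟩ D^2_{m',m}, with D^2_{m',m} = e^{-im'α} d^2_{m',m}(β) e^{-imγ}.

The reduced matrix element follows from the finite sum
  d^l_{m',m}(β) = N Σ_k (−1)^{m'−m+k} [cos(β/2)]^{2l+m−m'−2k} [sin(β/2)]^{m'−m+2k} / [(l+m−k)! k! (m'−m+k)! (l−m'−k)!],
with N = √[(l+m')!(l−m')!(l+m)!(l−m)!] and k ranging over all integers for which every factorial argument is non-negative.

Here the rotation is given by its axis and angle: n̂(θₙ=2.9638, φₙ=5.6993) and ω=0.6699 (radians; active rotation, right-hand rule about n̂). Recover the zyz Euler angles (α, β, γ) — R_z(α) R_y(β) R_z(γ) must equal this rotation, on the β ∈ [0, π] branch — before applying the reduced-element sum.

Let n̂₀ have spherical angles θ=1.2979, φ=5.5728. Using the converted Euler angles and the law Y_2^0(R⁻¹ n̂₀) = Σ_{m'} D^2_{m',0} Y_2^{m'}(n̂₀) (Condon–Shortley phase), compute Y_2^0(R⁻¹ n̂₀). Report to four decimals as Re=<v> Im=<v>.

Axis–angle → zyz. n̂ = (sinθₙcosφₙ, sinθₙsinφₙ, cosθₙ) = (+0.147557, -0.097496, -0.984236), ω = 0.6699.
R = I cosω + sinω [n̂]ₓ + (1−cosω) n̂n̂ᵀ gives
  R = [+0.788589, +0.608011, -0.091923; -0.614229, +0.785938, -0.070881; +0.029149, +0.112358, +0.993240]
β = atan2(√(R₁₃²+R₂₃²), R₃₃) = 0.116339; α = atan2(R₂₃, R₁₃) mod 2π = 3.798456; γ = atan2(R₃₂, −R₃₁) mod 2π = 1.824634
Need the full column D^2_{m',0} for m'=−2..2 at α=3.7985, β=0.1163, γ=1.8246.
cos(β/2)=0.998309, sin(β/2)=0.058137
d^2_{-2,0}: single k=2 term ⇒ +0.008251;  D = +0.002098+0.007980i
d^2_{-1,0}: k∈[1..2] ⇒ +0.141684 -0.000481 = +0.141204;  D = -0.111821-0.086224i
d^2_{0,0}: k∈[0..2] ⇒ +0.993252 -0.013474 +0.000011 = +0.979789;  D = +0.979789+0.000000i
d^2_{1,0}: k∈[0..1] ⇒ -0.141684 +0.000481 = -0.141204;  D = +0.111821-0.086224i
d^2_{2,0}: single k=0 term ⇒ +0.008251;  D = +0.002098-0.007980i
Y_2^{m'}(θ=1.2979,φ=5.5728) and Σ D·Y over m':
  (+0.0021+0.0080i)·(+0.0535+0.3542i)  (-0.1118-0.0862i)·(+0.1520+0.1308i)  (+0.9798+0.0000i)·(-0.2467+0.0000i)  (+0.1118-0.0862i)·(-0.1520+0.1308i)  (+0.0021-0.0080i)·(+0.0535-0.3542i)
Y_2^0(R⁻¹ n̂) = -0.258549+0.000000i

Re=-0.2585 Im=0.0000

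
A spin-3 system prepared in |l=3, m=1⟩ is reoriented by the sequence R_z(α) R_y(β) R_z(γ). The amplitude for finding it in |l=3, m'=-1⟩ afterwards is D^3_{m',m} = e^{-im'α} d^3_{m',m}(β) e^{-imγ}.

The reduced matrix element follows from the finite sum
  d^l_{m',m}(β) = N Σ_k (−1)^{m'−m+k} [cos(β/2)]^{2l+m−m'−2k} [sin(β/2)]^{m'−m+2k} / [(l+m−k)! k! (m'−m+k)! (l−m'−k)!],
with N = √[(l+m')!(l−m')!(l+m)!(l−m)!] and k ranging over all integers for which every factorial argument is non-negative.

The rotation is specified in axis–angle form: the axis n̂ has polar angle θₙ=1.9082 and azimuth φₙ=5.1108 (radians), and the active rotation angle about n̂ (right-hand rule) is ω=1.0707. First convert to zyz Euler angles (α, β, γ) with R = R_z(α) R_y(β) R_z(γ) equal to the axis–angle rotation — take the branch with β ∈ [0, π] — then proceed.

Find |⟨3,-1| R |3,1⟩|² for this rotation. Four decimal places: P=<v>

Axis–angle → zyz. n̂ = (sinθₙcosφₙ, sinθₙsinφₙ, cosθₙ) = (+0.366080, -0.869712, -0.331038), ω = 1.0707.
R = I cosω + sinω [n̂]ₓ + (1−cosω) n̂n̂ᵀ gives
  R = [+0.549263, +0.124782, -0.826280; -0.456214, +0.873208, -0.171396; +0.700127, +0.471102, +0.536549]
β = atan2(√(R₁₃²+R₂₃²), R₃₃) = 1.004454; α = atan2(R₂₃, R₁₃) mod 2π = 3.346123; γ = atan2(R₃₂, −R₃₁) mod 2π = 2.549301
First d^3_{-1,1}(β=1.0045), then the phase factors e^{-i(-1)α} and e^{-i(1)γ}:
With c≡cos(β/2)=0.876513 and s≡sin(β/2)=0.481379, N=[2·24·24·2]^{1/2}=48.000000
Admissible k: 2..4 (factorial args all ≥0)
  k=2: (−1)^0·48.0000/(8)·0.8765^4·0.4814^2 = +0.820650
  k=3: (−1)^1·48.0000/(6)·0.8765^2·0.4814^4 = -0.330031
  k=4: (−1)^2·48.0000/(48)·0.8765^0·0.4814^6 = +0.012443
d^3_{-1,1}(1.0045) = +0.820650 -0.330031 +0.012443 = +0.503062
|D^3_{-1,1}|² = |d^3_{-1,1}(β)|² = (+0.503062)² = 0.253072 (the z-rotation phases have unit modulus)

P=0.2531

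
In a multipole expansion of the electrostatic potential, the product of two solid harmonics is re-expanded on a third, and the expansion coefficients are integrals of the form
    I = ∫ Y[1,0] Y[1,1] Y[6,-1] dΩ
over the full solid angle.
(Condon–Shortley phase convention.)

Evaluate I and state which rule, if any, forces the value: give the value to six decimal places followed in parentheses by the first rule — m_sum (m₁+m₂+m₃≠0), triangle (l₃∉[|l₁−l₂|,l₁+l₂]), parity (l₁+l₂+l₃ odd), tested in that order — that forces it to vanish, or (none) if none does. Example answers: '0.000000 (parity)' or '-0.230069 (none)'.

0.000000 (triangle)

triangle: need 0≤l₃≤2, have 6; I=0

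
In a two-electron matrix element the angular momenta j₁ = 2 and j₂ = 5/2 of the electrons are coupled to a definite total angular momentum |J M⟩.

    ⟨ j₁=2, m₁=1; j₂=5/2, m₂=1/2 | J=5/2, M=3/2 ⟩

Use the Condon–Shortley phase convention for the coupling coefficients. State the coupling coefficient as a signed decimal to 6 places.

√[6·2!2!3!/8! · 3!1!3!2!4!1!] = √(216/35)
  +(−1)^0/∏(0,2,1,3,1,0)! = 1/12  (running 1/12)
  +(−1)^1/∏(1,1,0,2,2,1)! = -1/4  (running -1/6)
⟨..|..⟩ = √(216/35)·(-1/6) = -0.414039

−√(6/35) = -0.414039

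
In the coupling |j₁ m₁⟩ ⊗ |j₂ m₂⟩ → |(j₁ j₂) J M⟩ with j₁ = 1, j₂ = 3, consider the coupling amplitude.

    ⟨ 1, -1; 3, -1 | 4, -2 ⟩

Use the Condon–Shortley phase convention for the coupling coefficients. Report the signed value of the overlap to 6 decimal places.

+√(15/28) ≈ +0.731925

j₁+j₂−J=0  J+j₁−j₂=2  J−j₁+j₂=6  j₁+j₂+J+1=9
(j₁±m₁, j₂±m₂, J±M) = (0,2,2,4,2,6)
P² = 34560/7
sum k=0..0:
  [0] +1/96 = 1/96
S = 1/96
C² = P²·S² = 15/28 ; C = +0.731925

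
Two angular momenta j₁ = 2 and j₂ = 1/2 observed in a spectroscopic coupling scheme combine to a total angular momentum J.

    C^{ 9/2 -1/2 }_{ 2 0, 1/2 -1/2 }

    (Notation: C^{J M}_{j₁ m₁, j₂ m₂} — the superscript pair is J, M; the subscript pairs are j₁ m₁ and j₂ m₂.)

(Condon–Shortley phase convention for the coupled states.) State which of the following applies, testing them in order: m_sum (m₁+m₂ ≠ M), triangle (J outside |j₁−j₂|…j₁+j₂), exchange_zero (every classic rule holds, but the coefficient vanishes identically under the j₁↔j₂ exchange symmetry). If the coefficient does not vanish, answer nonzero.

m-sum: m₁+m₂ = 0+(-1/2) = -1/2, M = -1/2  ✓
triangle: need |j₁−j₂| ≤ J ≤ j₁+j₂, i.e. J ∈ [3/2, 5/2]; J = 9/2 is outside ✗ ⇒ coefficient is 0

triangle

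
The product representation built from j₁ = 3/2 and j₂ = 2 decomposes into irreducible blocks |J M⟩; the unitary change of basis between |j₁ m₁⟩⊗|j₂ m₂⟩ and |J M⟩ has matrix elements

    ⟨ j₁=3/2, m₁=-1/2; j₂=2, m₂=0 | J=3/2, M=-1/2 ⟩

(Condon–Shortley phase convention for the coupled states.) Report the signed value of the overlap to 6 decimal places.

j₁+j₂−J=2  J+j₁−j₂=1  J−j₁+j₂=2  j₁+j₂+J+1=6
(j₁±m₁, j₂±m₂, J±M) = (1,2,2,2,1,2)
P² = 16/45
sum k=1..2:
  [1] −1/1 = -1
  [2] +1/4 = 1/4
S = -3/4
C² = P²·S² = 1/5 ; C = -0.447214

−√(1/5) = -0.447214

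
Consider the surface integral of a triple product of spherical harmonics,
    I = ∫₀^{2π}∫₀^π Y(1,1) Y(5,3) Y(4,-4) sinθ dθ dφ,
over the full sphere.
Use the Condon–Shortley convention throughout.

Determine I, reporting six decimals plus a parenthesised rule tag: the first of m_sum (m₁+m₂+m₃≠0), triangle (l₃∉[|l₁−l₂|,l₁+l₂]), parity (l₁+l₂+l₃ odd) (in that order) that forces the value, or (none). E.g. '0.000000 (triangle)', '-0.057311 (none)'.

Rules hold: Σm=0, L=10 even, 4≤4≤6.
N = 3·11·9 = 297
Δ = 2!·0!·8!/11! = 1/495
Racah Σ t=1..1: t=1:−1/576 = -1/576
⇒ 3j(1 5 4; 0 0 0)² = 5/99, sgn -1
Racah Σ t=0..0: t=0:+1/80640 = 1/80640
⇒ 3j(1 5 4; 1 3 -4)² = 1/495, sgn +1
4πI² = N·(3j₀)²·(3jₘ)² = 1/33
I = -1·√(0.030303/4π) = -0.04910640
No selection rule forces the value: the integral is nonzero (none).

-0.049106 (none)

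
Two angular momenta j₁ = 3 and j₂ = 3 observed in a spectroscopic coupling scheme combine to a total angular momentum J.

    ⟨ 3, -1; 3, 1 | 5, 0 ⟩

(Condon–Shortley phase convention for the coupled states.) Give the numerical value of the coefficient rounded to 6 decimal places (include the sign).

triangle: 1!·5!·5!/12! = 14400/479001600
(j±m)!: 2!·4!·4!·2!·5!·5! = 33177600
prefactor² = (2J+1)·Δ·N² = 76800/7
  k=0: +1/(0!·1!·4!·4!·1!·1!) = 1/576
  k=1: −1/(1!·0!·3!·3!·2!·2!) = -1/144
Σ = -1/192  ⇒  CG² = 76800/7·(-1/192)² = 25/84
CG = −√(25/84) = -0.545545

−√(25/84) ≈ -0.545545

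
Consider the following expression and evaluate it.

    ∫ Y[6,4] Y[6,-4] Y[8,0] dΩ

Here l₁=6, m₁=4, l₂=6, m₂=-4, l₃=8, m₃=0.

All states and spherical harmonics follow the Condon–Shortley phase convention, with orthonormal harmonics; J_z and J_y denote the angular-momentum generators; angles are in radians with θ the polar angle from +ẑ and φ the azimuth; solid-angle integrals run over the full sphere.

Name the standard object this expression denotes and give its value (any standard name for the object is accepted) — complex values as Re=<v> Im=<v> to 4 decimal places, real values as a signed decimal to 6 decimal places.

Gaunt coefficient, +0.145675

This is a Gaunt coefficient — the integral of a triple product of spherical harmonics over the sphere.
m-sum 0 ✓  L=20 even ✓  0≤8≤12 ✓
Π(2lᵢ+1) = 13×13×17 = 2873
triangle coeff Δ(6,6,8) = 1/1309458150
Σ_t [0,4]: t=0:+1/49766400 t=1:−1/3110400 t=2:+1/1327104 t=3:−1/3110400 t=4:+1/49766400 = 1/6635520
(3j)²=350/46189 [(6 6 8; 0 0 0)], sign=+1
Σ_t [0,2]: t=0:+1/49766400 t=1:−1/152409600 t=2:+1/6502809600 = 89/6502809600
(3j)²=7921/646646 [(6 6 8; 4 -4 0)], sign=+1
⇒ 4πI² = 198025/742577
I = (+1)√(198025/742577/(4π)) = 0.14567477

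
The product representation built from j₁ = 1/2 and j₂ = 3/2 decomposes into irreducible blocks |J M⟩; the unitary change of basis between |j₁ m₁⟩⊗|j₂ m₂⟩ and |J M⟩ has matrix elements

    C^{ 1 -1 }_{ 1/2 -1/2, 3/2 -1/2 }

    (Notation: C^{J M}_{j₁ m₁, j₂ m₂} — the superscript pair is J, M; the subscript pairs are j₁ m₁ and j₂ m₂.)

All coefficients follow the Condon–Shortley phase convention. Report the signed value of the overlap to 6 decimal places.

-0.500000

√[3·1!0!2!/4! · 0!1!1!2!0!2!] = √(1)
  +(−1)^1/∏(1,0,0,0,0,2)! = -1/2  (running -1/2)
⟨..|..⟩ = √(1)·(-1/2) = -0.500000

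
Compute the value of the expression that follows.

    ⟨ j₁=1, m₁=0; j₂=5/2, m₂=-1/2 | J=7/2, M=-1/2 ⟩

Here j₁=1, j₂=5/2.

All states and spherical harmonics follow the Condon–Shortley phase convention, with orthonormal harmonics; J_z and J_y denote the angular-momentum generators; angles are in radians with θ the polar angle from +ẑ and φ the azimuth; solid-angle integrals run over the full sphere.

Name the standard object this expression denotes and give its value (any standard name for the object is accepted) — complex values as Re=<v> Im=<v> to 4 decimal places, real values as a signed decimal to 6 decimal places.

This is a Clebsch–Gordan (vector-coupling) coefficient.
j₁+j₂−J=0  J+j₁−j₂=2  J−j₁+j₂=5  j₁+j₂+J+1=8
(j₁±m₁, j₂±m₂, J±M) = (1,1,2,3,3,4)
P² = 576/7
sum k=0..0:
  [0] +1/12 = 1/12
S = 1/12
C² = P²·S² = 4/7 ; C = +0.755929

Clebsch–Gordan coefficient, +√(4/7) ≈ +0.755929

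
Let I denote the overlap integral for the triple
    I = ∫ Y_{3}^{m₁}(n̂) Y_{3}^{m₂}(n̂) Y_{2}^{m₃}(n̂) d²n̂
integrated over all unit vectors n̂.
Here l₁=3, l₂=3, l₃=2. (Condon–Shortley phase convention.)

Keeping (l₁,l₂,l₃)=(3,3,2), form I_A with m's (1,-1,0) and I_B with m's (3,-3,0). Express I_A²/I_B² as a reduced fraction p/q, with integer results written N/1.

Shared (l₁,l₂,l₃)=(3,3,2): N and (l;000)² cancel in I_A²/I_B².
A: Δ = 4!·2!·2!/9! = 1/3780; Racah Σ t=0..2: t=0:+1/96 t=1:−1/6 t=2:+1/16 = -3/32; ⇒ 3j(3 3 2; 1 -1 0)² = 3/140, sgn -1
B: Δ = 4!·2!·2!/9! = 1/3780; Racah Σ t=0..0: t=0:+1/96 = 1/96; ⇒ 3j(3 3 2; 3 -3 0)² = 5/84, sgn +1
I_A²/I_B² = (3/140)/(5/84) = 9/25

9/25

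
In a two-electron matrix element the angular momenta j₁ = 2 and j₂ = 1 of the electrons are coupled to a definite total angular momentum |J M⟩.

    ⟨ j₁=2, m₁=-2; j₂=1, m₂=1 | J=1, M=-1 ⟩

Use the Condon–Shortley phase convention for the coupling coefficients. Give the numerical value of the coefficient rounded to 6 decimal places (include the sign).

+√(3/5) = +0.774597

j₁+j₂−J=2  J+j₁−j₂=2  J−j₁+j₂=0  j₁+j₂+J+1=5
(j₁±m₁, j₂±m₂, J±M) = (0,4,2,0,0,2)
P² = 48/5
sum k=2..2:
  [2] +1/4 = 1/4
S = 1/4
C² = P²·S² = 3/5 ; C = +0.774597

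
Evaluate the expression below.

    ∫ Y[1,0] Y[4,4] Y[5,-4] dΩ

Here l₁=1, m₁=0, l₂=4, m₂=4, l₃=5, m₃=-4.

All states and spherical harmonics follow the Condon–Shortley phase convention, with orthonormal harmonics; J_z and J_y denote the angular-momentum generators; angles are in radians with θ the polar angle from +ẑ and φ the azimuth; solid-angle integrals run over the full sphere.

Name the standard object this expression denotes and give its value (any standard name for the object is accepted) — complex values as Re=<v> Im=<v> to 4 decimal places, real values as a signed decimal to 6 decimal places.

This is a Gaunt coefficient — the integral of a triple product of spherical harmonics over the sphere.
Rules hold: Σm=0, L=10 even, 3≤5≤5.
N = 3·9·11 = 297
Δ = 0!·2!·8!/11! = 1/495
Racah Σ t=0..0: t=0:+1/576 = 1/576
⇒ 3j(1 4 5; 0 0 0)² = 5/99, sgn -1
Racah Σ t=0..0: t=0:+1/40320 = 1/40320
⇒ 3j(1 4 5; 0 4 -4)² = 1/55, sgn -1
4πI² = N·(3j₀)²·(3jₘ)² = 3/11
I = +1·√(0.272727/4π) = 0.14731920

Gaunt coefficient, +0.147319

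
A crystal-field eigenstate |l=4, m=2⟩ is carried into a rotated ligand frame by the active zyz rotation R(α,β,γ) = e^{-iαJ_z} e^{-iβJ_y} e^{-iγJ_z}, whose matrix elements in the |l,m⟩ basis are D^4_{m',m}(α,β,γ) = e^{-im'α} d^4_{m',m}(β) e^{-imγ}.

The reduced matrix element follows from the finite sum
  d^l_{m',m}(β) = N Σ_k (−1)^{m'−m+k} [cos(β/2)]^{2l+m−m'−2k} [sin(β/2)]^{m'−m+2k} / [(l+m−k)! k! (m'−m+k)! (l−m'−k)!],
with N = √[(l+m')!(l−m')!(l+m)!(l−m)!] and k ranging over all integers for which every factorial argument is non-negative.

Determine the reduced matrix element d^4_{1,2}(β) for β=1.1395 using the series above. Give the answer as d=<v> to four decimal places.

d^4_{1,2}(β=1.1395) via the finite sum:
With c≡cos(β/2)=0.842036 and s≡sin(β/2)=0.539422, N=[120·6·720·2]^{1/2}=1018.233765
Admissible k: 1..3 (factorial args all ≥0)
  k=1: (−1)^0·1018.2338/(240)·0.8420^7·0.5394^1 = +0.686876
  k=2: (−1)^1·1018.2338/(48)·0.8420^5·0.5394^3 = -1.409432
  k=3: (−1)^2·1018.2338/(72)·0.8420^3·0.5394^5 = +0.385610
d^4_{1,2}(1.1395) = +0.686876 -1.409432 +0.385610 = -0.336945

d=-0.3369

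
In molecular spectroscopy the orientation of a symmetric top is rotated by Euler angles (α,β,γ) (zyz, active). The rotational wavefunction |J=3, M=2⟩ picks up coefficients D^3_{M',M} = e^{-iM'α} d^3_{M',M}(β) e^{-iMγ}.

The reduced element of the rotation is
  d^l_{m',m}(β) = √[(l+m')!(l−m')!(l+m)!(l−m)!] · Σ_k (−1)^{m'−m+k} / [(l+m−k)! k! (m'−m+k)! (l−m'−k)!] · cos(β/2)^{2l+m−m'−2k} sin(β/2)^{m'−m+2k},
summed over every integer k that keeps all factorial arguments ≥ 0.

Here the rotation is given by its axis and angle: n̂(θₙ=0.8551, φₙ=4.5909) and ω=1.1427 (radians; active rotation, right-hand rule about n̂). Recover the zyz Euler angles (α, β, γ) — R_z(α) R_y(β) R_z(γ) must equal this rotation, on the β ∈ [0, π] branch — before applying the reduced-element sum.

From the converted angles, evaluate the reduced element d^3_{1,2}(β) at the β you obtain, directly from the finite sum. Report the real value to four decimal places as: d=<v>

Axis–angle → zyz. n̂ = (sinθₙcosφₙ, sinθₙsinφₙ, cosθₙ) = (-0.091455, -0.749074, +0.656143), ω = 1.1427.
R = I cosω + sinω [n̂]ₓ + (1−cosω) n̂n̂ᵀ gives
  R = [+0.420031, -0.556865, -0.716572; +0.636998, +0.743312, -0.204257; +0.646380, -0.370660, +0.666936]
β = atan2(√(R₁₃²+R₂₃²), R₃₃) = 0.840707; α = atan2(R₂₃, R₁₃) mod 2π = 3.419276; γ = atan2(R₃₂, −R₃₁) mod 2π = 3.662254
d^3_{1,2}(β=0.8407) via the finite sum:
Half-angle: c=0.912945, s=0.408083. N=√(24·2·120·1)=75.894664
k∈{1,2} keeps every argument non-negative
  k=1: (−1)^0·75.8947/(24)·0.9129^5·0.4081^1 = +0.818410
  k=2: (−1)^1·75.8947/(12)·0.9129^3·0.4081^3 = -0.327047
d^3_{1,2}(0.8407) = +0.818410 -0.327047 = +0.491364

d=0.4914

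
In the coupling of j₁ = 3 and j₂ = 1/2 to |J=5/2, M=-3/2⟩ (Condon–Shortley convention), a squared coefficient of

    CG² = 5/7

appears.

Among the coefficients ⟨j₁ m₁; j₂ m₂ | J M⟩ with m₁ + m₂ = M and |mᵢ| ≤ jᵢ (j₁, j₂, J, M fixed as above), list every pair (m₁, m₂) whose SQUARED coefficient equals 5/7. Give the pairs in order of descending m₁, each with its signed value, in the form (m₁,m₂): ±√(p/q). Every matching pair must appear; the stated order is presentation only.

Admissible pairs with m₁+m₂ = M = -3/2: (-2,1/2), (-1,-1/2)
  (m₁,m₂)=(-1,-1/2): CG² = 2/7, CG = +√(2/7)
  (m₁,m₂)=(-2,1/2): CG² = 5/7, CG = −√(5/7)   ← matches the target
Pairs with CG² = 5/7: (-2,1/2): −√(5/7)

(-2,1/2): −√(5/7)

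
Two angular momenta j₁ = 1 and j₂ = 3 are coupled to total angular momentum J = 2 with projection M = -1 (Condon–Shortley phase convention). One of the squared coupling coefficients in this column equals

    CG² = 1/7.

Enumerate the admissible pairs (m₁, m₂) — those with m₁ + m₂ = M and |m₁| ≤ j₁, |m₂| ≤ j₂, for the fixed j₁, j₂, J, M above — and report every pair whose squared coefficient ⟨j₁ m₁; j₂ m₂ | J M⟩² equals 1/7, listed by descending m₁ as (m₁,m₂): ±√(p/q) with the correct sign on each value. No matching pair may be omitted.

(-1,0): +√(1/7)

Admissible pairs with m₁+m₂ = M = -1: (-1,0), (0,-1), (1,-2)
  (m₁,m₂)=(1,-2): CG² = 10/21, CG = +√(10/21)
  (m₁,m₂)=(0,-1): CG² = 8/21, CG = −√(8/21)
  (m₁,m₂)=(-1,0): CG² = 1/7, CG = +√(1/7)   ← matches the target
Pairs with CG² = 1/7: (-1,0): +√(1/7)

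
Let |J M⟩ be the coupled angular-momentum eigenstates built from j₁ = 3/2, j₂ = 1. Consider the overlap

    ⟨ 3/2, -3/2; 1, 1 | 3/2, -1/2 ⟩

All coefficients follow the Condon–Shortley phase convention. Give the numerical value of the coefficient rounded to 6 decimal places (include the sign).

-0.632456

√[4·1!2!1!/5! · 0!3!2!0!1!2!] = √(8/5)
  +(−1)^1/∏(1,0,2,1,0,0)! = -1/2  (running -1/2)
⟨..|..⟩ = √(8/5)·(-1/2) = -0.632456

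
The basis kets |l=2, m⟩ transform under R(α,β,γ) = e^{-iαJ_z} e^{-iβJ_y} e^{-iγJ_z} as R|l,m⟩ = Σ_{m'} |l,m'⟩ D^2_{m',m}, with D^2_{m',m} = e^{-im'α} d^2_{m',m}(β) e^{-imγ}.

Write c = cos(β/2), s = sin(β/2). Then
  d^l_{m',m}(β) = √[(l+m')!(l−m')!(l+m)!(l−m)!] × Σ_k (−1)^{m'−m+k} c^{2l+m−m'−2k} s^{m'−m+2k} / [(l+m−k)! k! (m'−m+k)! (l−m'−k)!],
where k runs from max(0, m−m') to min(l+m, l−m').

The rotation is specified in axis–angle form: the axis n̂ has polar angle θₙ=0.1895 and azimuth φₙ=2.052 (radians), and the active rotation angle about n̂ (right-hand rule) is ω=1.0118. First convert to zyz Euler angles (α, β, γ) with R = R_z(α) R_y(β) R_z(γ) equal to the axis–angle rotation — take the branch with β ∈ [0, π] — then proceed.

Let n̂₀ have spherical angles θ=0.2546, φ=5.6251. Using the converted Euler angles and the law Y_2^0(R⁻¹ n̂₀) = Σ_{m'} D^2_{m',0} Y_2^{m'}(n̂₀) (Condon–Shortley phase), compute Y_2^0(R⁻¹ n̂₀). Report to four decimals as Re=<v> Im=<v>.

Axis–angle → zyz. n̂ = (sinθₙcosφₙ, sinθₙsinφₙ, cosθₙ) = (-0.087185, +0.166977, +0.982099), ω = 1.0118.
R = I cosω + sinω [n̂]ₓ + (1−cosω) n̂n̂ᵀ gives
  R = [+0.533906, -0.839449, +0.101346; +0.825774, +0.543430, +0.150934; -0.181776, +0.003104, +0.983335]
β = atan2(√(R₁₃²+R₂₃²), R₃₃) = 0.182819; α = atan2(R₂₃, R₁₃) mod 2π = 0.979483; γ = atan2(R₃₂, −R₃₁) mod 2π = 0.017076
Need the full column D^2_{m',0} for m'=−2..2 at α=0.9795, β=0.1828, γ=0.0171.
cos(β/2)=0.995825, sin(β/2)=0.091282
d^2_{-2,0}: single k=2 term ⇒ +0.020240;  D = -0.007661+0.018734i
d^2_{-1,0}: k∈[1..2] ⇒ +0.220806 -0.001855 = +0.218950;  D = +0.122054+0.181775i
d^2_{0,0}: k∈[0..2] ⇒ +0.983405 -0.033052 +0.000069 = +0.950422;  D = +0.950422+0.000000i
d^2_{1,0}: k∈[0..1] ⇒ -0.220806 +0.001855 = -0.218950;  D = -0.122054+0.181775i
d^2_{2,0}: single k=0 term ⇒ +0.020240;  D = -0.007661-0.018734i
Y_2^{m'}(θ=0.2546,φ=5.6251) and Σ D·Y over m':
  (-0.0077+0.0187i)·(+0.0062+0.0237i)  (+0.1221+0.1818i)·(+0.1490+0.1152i)  (+0.9504+0.0000i)·(+0.5708+0.0000i)  (-0.1221+0.1818i)·(-0.1490+0.1152i)  (-0.0077-0.0187i)·(+0.0062-0.0237i)
Y_2^0(R⁻¹ n̂) = +0.535983+0.000000i

Re=0.5360 Im=0.0000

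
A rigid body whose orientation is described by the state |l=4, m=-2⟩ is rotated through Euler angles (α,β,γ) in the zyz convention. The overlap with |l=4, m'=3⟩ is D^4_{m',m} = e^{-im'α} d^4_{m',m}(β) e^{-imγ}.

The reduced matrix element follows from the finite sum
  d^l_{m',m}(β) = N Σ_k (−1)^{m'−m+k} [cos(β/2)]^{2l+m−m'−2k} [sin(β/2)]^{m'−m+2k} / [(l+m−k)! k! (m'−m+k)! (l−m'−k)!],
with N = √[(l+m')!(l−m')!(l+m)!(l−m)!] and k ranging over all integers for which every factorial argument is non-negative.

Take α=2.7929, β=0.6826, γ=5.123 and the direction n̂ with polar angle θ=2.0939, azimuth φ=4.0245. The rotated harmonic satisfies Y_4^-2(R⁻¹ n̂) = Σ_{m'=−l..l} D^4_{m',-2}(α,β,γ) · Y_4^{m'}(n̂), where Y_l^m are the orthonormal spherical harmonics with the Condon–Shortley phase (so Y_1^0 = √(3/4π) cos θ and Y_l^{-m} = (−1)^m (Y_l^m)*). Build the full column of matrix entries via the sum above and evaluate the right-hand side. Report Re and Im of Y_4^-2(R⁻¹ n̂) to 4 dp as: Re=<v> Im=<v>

Need the full column D^4_{m',-2} for m'=−4..4 at α=2.7929, β=0.6826, γ=5.1230.
cos(β/2)=0.942320, sin(β/2)=0.334712
d^4_{-4,-2}: single k=2 term ⇒ +0.415063;  D = -0.348645+0.225220i
d^4_{-3,-2}: k∈[1..2] ⇒ +0.826277 -0.312747 = +0.513530;  D = +0.500602-0.114500i
d^4_{-2,-2}: k∈[0..2] ⇒ +0.621711 -0.941274 +0.148447 = -0.171116;  D = +0.169806+0.021136i
d^4_{-1,-2}: k∈[0..2] ⇒ -0.936910 +0.591037 -0.049713 = -0.395587;  D = -0.352238-0.180047i
d^4_{0,-2}: k∈[0..2] ⇒ +0.744143 -0.250364 +0.011845 = +0.505624;  D = -0.344496-0.370106i
d^4_{1,-2}: k∈[0..2] ⇒ -0.394024 +0.074569 -0.001882 = -0.321337;  D = -0.125395-0.295860i
d^4_{2,-2}: k∈[0..2] ⇒ +0.148447 -0.014983 +0.000158 = +0.133622;  D = -0.006970-0.133440i
d^4_{3,-2}: k∈[0..1] ⇒ -0.039458 +0.001659 = -0.037799;  D = +0.011044-0.036150i
d^4_{4,-2}: single k=0 term ⇒ +0.006607;  D = +0.003973-0.005279i
Y_4^{m'}(θ=2.0939,φ=4.0245) and Σ D·Y over m':
  (-0.3486+0.2252i)·(-0.2305+0.0948i)  (+0.5006-0.1145i)·(-0.3581-0.1923i)  (+0.1698+0.0211i)·(-0.0363-0.1840i)  (-0.3522-0.1800i)·(-0.1629+0.1982i)  (-0.3445-0.3701i)·(-0.2441+0.0000i)  (-0.1254-0.2959i)·(+0.1629+0.1982i)  (-0.0070-0.1334i)·(-0.0363+0.1840i)  (+0.0110-0.0361i)·(+0.3581-0.1923i)  (+0.0040-0.0053i)·(-0.2305-0.0948i)
Y_4^-2(R⁻¹ n̂) = +0.091180-0.206095i

Re=0.0912 Im=-0.2061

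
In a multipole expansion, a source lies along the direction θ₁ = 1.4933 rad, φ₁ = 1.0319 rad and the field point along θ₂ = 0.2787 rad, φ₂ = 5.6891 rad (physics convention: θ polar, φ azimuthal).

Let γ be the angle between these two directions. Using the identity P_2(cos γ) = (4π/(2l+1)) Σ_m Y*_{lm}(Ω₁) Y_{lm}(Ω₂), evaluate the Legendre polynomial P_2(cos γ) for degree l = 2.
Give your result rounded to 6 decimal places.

-0.494725

Summing Y*_{l m}(θ₁,φ₁)·Y_{l m}(θ₂,φ₂) over m ∈ [−2, 2]; prefactor 4π/(2·2+1) = 2.513274:
  [-2]  conj(Y_{2,-2})(Ω₁) = (-0.181718, 0.338235) ; Y_{2,-2}(Ω₂) = (0.010915, 0.027120) ; Δ = (-0.011157, -0.001236)
  [-1]  conj(Y_{2,-1})(Ω₁) = (0.030602, 0.051179) ; Y_{2,-1}(Ω₂) = (0.169322, 0.114375) ; Δ = (-0.000672, 0.012166)
  [+0]  conj(Y_{2,0})(Ω₁) = (-0.309721, -0.000000) ; Y_{2,0}(Ω₂) = (0.559173, 0.000000) ; Δ = (-0.173187, -0.000000)
  [+1]  conj(Y_{2,1})(Ω₁) = (-0.030602, 0.051179) ; Y_{2,1}(Ω₂) = (-0.169322, 0.114375) ; Δ = (-0.000672, -0.012166)
  [+2]  conj(Y_{2,2})(Ω₁) = (-0.181718, -0.338235) ; Y_{2,2}(Ω₂) = (0.010915, -0.027120) ; Δ = (-0.011157, 0.001236)
Σ over m = (-0.196845, -0.000000); ×(4π/5) → (-0.494725, -0.000000). Real part: -0.494725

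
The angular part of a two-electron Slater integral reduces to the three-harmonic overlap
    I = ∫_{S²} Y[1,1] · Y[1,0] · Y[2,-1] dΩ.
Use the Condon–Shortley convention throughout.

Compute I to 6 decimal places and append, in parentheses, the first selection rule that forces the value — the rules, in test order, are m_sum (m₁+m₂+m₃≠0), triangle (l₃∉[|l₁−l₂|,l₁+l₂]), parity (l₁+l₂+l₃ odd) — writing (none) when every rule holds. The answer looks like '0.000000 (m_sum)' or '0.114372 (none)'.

m-sum 0 ✓  L=4 even ✓  0≤2≤2 ✓
Π(2lᵢ+1) = 3×3×5 = 45
triangle coeff Δ(1,1,2) = 1/30
Σ_t [0,0]: t=0:+1/1 = 1/1
(3j)²=2/15 [(1 1 2; 0 0 0)], sign=+1
Σ_t [0,0]: t=0:+1/2 = 1/2
(3j)²=1/10 [(1 1 2; 1 0 -1)], sign=-1
⇒ 4πI² = 3/5
I = (-1)√(3/5/(4π)) = -0.21850969
No selection rule forces the value: the integral is nonzero (none).

-0.218510 (none)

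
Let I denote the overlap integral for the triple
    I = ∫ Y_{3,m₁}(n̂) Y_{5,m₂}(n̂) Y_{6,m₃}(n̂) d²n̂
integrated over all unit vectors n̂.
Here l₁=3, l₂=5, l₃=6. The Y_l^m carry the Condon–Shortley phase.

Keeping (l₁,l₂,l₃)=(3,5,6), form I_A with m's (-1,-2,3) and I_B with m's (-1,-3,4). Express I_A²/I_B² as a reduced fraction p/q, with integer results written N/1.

Same 3,5,6: normalisation and zero-m 3j drop out of the ratio.
A: Δ: 2! 4! 8! / 15! → 1/675675; sum: t=0:+1/34560 t=1:−1/8640 t=2:+1/40320 = -1/16128; 3j²(3 5 6; -1 -2 3) = Δ·Π!·Σ² = 18/1001  (sign +1)
B: Δ: 2! 4! 8! / 15! → 1/675675; sum: t=0:+1/69120 t=1:−1/30240 t=2:+1/322560 = -1/64512; 3j²(3 5 6; -1 -3 4) = Δ·Π!·Σ² = 10/1001  (sign -1)
I_A²/I_B² = (18/1001)/(10/1001) = 9/5

9/5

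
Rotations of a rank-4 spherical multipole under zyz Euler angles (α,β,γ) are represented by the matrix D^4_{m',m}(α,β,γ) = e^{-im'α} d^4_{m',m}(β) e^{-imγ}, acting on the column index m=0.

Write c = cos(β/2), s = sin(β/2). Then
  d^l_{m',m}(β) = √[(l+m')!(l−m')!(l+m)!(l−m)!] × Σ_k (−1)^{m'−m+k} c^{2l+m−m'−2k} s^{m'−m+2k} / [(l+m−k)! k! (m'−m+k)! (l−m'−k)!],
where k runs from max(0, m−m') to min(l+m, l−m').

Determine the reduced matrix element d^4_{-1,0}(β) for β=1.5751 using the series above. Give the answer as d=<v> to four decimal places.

d^4_{-1,0}(β=1.5751) via the finite sum:
Half-angle: c=0.705584, s=0.708627. N=√(6·120·24·24)=643.987578
The bounds max(0,m−m')=1 and min(l+m,l−m')=4 give 4 terms
  k=1: (−1)^0·643.9876/(144)·0.7056^7·0.7086^1 = +0.275913
  k=2: (−1)^1·643.9876/(24)·0.7056^5·0.7086^3 = -1.669787
  k=3: (−1)^2·643.9876/(24)·0.7056^3·0.7086^5 = +1.684222
  k=4: (−1)^3·643.9876/(144)·0.7056^1·0.7086^7 = -0.283130
d^4_{-1,0}(1.5751) = +0.275913 -1.669787 +1.684222 -0.283130 = +0.007217

d=0.0072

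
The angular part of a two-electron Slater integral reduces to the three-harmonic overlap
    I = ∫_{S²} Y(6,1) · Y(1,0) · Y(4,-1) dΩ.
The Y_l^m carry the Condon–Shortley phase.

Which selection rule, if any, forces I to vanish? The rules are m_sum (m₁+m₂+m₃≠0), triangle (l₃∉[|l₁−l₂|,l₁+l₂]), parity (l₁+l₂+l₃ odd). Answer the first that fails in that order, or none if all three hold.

triangle

Σmᵢ = 0  ✓
l₃∈[|l₁−l₂|,l₁+l₂]=[5,7] required, l₃=4 fails  ✗
Σlᵢ = 11 ⇒ odd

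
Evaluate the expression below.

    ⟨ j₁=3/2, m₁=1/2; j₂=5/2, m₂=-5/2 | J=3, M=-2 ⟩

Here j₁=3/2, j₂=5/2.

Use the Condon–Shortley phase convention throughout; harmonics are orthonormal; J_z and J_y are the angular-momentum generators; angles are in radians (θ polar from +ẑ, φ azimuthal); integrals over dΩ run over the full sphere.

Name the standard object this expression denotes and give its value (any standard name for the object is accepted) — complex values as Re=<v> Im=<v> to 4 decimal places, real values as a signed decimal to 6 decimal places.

This is a Clebsch–Gordan (vector-coupling) coefficient.
√[7·1!2!4!/8! · 2!1!0!5!1!5!] = √(240)
  +(−1)^0/∏(0,1,1,0,1,4)! = 1/24  (running 1/24)
⟨..|..⟩ = √(240)·(1/24) = +0.645497

Clebsch–Gordan coefficient, +√(5/12) ≈ +0.645497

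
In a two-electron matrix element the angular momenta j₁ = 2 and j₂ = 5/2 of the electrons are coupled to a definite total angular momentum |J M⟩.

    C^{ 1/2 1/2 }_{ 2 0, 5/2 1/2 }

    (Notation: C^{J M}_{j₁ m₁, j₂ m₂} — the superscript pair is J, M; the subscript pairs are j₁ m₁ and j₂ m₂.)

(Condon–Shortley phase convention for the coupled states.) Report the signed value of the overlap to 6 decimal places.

+√(1/5) ≈ +0.447214

j₁+j₂−J=4  J+j₁−j₂=0  J−j₁+j₂=1  j₁+j₂+J+1=6
(j₁±m₁, j₂±m₂, J±M) = (2,2,3,2,1,0)
P² = 16/5
sum k=2..2:
  [2] +1/4 = 1/4
S = 1/4
C² = P²·S² = 1/5 ; C = +0.447214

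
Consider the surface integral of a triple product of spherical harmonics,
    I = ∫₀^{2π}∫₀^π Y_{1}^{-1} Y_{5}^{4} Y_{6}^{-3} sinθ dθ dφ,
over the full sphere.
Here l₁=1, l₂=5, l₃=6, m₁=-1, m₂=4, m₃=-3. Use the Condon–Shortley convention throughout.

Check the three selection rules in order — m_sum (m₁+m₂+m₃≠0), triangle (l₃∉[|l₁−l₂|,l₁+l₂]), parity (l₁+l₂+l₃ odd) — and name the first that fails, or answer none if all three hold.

azimuthal sum: -1 + 4 − 3 = 0  ✓
4 ≤ 6 ≤ 6 (triangle on l)  ✓
L = 1 + 5 + 6 = 12 (even)  ✓

none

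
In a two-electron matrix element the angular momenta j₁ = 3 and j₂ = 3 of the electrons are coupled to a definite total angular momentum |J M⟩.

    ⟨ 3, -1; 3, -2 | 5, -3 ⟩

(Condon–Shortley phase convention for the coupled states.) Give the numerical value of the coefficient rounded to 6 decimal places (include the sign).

j₁+j₂−J=1  J+j₁−j₂=5  J−j₁+j₂=5  j₁+j₂+J+1=12
(j₁±m₁, j₂±m₂, J±M) = (2,4,1,5,2,8)
P² = 153600
sum k=0..1:
  [0] +1/576 = 1/576
  [1] −1/1440 = -1/1440
S = 1/960
C² = P²·S² = 1/6 ; C = +0.408248

+√(1/6) ≈ +0.408248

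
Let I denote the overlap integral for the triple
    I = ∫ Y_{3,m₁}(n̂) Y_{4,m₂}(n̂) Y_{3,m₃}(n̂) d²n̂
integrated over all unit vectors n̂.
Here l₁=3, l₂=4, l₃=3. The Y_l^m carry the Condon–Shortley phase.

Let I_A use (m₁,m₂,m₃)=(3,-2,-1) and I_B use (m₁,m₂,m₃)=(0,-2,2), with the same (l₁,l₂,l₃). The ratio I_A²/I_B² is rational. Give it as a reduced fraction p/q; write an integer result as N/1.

Same 3,4,3: normalisation and zero-m 3j drop out of the ratio.
A: Δ: 4! 2! 4! / 11! → 1/34650; sum: t=0:+1/192 = 1/192; 3j²(3 4 3; 3 -2 -1) = Δ·Π!·Σ² = 3/77  (sign +1)
B: Δ: 4! 2! 4! / 11! → 1/34650; sum: t=1:−1/72 t=2:+1/96 = -1/288; 3j²(3 4 3; 0 -2 2) = Δ·Π!·Σ² = 1/462  (sign +1)
I_A²/I_B² = (3/77)/(1/462) = 18/1

18/1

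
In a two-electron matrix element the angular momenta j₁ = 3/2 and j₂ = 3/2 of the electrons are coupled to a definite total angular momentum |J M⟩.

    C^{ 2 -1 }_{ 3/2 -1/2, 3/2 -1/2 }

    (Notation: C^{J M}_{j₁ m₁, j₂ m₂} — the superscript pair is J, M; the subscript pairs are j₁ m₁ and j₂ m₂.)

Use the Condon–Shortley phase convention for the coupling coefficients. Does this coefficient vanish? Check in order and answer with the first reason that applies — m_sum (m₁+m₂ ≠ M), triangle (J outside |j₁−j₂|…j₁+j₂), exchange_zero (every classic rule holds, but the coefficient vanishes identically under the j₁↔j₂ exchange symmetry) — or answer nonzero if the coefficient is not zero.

exchange_zero

m-sum: m₁+m₂ = -1/2+(-1/2) = -1, M = -1  ✓
triangle: |j₁−j₂| = 0 ≤ J = 2 ≤ j₁+j₂ = 3  ✓
exchange: j₁=j₂ and m₁=m₂, and (−1)^(j₁+j₂−J) = (−1)^1 = −1 forces ⟨j₁m₁;j₂m₂|JM⟩ = −⟨j₂m₂;j₁m₁|JM⟩ = −⟨j₁m₁;j₂m₂|JM⟩ ⇒ the coefficient vanishes identically
Racah sum check: Σ_k collapses to 0 ⇒ CG = 0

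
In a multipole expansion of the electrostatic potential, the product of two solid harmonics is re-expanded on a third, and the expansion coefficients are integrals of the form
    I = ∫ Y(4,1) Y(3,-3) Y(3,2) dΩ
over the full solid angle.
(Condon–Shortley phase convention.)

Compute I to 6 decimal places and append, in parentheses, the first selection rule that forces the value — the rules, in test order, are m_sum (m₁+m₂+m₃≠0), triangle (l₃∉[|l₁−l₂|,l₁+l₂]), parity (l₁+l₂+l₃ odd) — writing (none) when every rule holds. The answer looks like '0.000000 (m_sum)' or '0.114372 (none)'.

0.140463 (none)

Rules hold: Σm=0, L=10 even, 1≤3≤7.
N = 9·7·7 = 441
Δ = 4!·4!·2!/11! = 1/34650
Racah Σ t=1..3: t=1:−1/72 t=2:+1/16 t=3:−1/72 = 5/144
⇒ 3j(4 3 3; 0 0 0)² = 2/77, sgn -1
Racah Σ t=0..0: t=0:+1/288 = 1/288
⇒ 3j(4 3 3; 1 -3 2)² = 5/231, sgn -1
4πI² = N·(3j₀)²·(3jₘ)² = 30/121
I = +1·√(0.247934/4π) = 0.14046335
No selection rule forces the value: the integral is nonzero (none).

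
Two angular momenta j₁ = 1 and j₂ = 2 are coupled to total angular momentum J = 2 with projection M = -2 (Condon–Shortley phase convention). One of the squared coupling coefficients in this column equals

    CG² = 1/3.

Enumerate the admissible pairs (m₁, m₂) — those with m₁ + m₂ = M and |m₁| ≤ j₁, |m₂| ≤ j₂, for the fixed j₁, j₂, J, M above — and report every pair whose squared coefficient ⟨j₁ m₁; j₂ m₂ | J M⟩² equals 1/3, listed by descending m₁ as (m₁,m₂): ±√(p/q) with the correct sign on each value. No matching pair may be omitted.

Admissible pairs with m₁+m₂ = M = -2: (-1,-1), (0,-2)
  (m₁,m₂)=(0,-2): CG² = 2/3, CG = +√(2/3)
  (m₁,m₂)=(-1,-1): CG² = 1/3, CG = −√(1/3)   ← matches the target
Pairs with CG² = 1/3: (-1,-1): −√(1/3)

(-1,-1): −√(1/3)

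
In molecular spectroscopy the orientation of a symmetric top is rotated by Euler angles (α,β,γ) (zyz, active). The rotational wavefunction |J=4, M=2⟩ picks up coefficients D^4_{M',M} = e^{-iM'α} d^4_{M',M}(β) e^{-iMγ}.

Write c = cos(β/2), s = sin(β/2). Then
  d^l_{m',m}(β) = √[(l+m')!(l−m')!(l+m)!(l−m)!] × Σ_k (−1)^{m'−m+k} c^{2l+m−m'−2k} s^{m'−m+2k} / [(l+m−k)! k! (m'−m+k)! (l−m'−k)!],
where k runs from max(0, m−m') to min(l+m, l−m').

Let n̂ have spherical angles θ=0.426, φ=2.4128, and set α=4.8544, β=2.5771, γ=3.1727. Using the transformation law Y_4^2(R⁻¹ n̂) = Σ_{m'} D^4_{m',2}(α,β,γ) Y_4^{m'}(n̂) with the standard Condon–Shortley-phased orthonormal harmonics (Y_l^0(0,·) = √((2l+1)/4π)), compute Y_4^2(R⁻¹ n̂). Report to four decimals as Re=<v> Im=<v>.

Need the full column D^4_{m',2} for m'=−4..4 at α=4.8544, β=2.5771, γ=3.1727.
cos(β/2)=0.278514, sin(β/2)=0.960432
d^4_{-4,2}: single k=6 term ⇒ +0.322161;  D = +0.281818+0.156098i
d^4_{-3,2}: k∈[5..6] ⇒ +0.198180 -0.785557 = -0.587378;  D = +0.209016-0.548931i
d^4_{-2,2}: k∈[4..6] ⇒ +0.076797 -0.730592 +0.723992 = +0.070197;  D = -0.068477-0.015443i
d^4_{-1,2}: k∈[3..5] ⇒ +0.020997 -0.374524 +0.890738 = +0.537210;  D = +0.042822-0.535501i
d^4_{0,2}: k∈[2..4] ⇒ +0.004084 -0.129522 +0.577584 = +0.452146;  D = +0.451271-0.028112i
d^4_{1,2}: k∈[1..3] ⇒ +0.000530 -0.031495 +0.249683 = +0.218718;  D = +0.044358+0.214172i
d^4_{2,2}: k∈[0..2] ⇒ +0.000036 -0.005166 +0.076797 = +0.071667;  D = -0.067414+0.024321i
d^4_{3,2}: k∈[0..1] ⇒ -0.000467 +0.016666 = +0.016198;  D = -0.007598-0.014306i
d^4_{4,2}: single k=0 term ⇒ +0.002278;  D = +0.001841-0.001343i
Y_4^{m'}(θ=0.426,φ=2.4128) and Σ D·Y over m':
  (+0.2818+0.1561i)·(-0.0126+0.0029i)  (+0.2090-0.5489i)·(+0.0464-0.0657i)  (-0.0685-0.0154i)·(+0.0310+0.2727i)  (+0.0428-0.5355i)·(-0.3725-0.3325i)  (+0.4513-0.0281i)·(+0.2317+0.0000i)  (+0.0444+0.2142i)·(+0.3725-0.3325i)  (-0.0674+0.0243i)·(+0.0310-0.2727i)  (-0.0076-0.0143i)·(-0.0464-0.0657i)  (+0.0018-0.0013i)·(-0.0126-0.0029i)
Y_4^2(R⁻¹ n̂) = -0.026039+0.204520i

Re=-0.0260 Im=0.2045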